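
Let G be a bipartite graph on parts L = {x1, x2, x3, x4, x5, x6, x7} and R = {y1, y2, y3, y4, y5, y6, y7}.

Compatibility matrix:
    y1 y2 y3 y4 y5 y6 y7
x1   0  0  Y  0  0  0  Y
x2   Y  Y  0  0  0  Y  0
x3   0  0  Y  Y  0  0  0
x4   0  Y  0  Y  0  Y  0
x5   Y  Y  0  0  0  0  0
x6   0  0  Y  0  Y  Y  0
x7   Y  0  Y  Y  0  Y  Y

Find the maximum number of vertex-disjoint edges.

7

For example, pair x1-y3, x2-y2, x3-y4, x4-y6, x5-y1, x6-y5, x7-y7.
This saturates every left vertex, so 7 is the maximum.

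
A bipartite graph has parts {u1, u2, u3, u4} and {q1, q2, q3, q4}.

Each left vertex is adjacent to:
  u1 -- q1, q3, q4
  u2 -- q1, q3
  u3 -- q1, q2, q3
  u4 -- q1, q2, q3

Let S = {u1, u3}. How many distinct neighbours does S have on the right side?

4

The union of neighbours of {u1, u3} is {q1, q2, q3, q4}, which has 4 elements.
Since |N(S)| = 4 ≥ |S| = 2, Hall's condition holds for this subset.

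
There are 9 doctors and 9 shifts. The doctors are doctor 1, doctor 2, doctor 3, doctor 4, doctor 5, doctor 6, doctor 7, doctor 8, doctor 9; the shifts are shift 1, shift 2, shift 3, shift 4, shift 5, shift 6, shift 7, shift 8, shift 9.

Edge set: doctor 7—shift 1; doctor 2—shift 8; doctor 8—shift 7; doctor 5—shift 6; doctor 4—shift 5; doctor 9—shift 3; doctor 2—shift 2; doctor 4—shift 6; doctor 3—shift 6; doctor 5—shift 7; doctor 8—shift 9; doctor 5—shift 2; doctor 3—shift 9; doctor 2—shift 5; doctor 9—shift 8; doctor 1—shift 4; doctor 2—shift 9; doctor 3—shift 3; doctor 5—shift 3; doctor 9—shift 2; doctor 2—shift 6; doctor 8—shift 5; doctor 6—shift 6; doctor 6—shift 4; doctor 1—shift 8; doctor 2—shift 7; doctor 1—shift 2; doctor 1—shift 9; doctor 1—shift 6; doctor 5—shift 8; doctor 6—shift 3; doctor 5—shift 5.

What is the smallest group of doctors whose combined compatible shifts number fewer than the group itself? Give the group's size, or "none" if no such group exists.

A matching saturating every doctor exists, for instance doctor 1→shift 4, doctor 2→shift 2, doctor 3→shift 9, doctor 4→shift 5, doctor 5→shift 8, doctor 6→shift 6, doctor 7→shift 1, doctor 8→shift 7, doctor 9→shift 3.
By Hall's marriage theorem, this means |N(S)| ≥ |S| for every subset S, so no violating subset exists.

none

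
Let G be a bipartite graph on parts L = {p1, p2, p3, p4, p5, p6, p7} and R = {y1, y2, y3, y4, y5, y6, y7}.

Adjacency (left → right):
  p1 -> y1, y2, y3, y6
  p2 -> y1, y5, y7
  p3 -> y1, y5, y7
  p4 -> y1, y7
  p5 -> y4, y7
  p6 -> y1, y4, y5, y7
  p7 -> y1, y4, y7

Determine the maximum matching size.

A valid assignment of size 5: p1–y3, p2–y5, p3–y7, p4–y1, p5–y4.
The set {p2, p3, p4, p5, p6, p7} has only 4 neighbours ({y1, y4, y5, y7}), so by Hall's theorem at most 5 of the 7 left vertices can be matched.

5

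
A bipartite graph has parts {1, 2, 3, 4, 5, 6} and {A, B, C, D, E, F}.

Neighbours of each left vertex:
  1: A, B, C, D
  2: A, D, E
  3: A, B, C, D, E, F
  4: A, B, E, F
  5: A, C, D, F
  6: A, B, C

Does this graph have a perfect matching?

A valid assignment of size 6: 1–C, 2–D, 3–A, 4–E, 5–F, 6–B.
Every left vertex is matched, so this is a perfect matching.

Yes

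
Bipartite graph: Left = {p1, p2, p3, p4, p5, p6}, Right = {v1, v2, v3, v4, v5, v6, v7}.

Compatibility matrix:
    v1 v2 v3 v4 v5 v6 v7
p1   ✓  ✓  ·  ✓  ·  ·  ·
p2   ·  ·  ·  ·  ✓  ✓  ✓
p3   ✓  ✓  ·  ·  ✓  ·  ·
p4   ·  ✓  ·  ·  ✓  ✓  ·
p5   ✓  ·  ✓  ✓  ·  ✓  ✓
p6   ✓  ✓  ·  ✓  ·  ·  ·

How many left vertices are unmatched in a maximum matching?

One maximum matching: p1→v4, p2→v7, p3→v1, p4→v6, p5→v3, p6→v2.
This saturates every left vertex, so 6 is the maximum.
That matches 6 of the 6, leaving 0 unmatched; no matching can do better.

0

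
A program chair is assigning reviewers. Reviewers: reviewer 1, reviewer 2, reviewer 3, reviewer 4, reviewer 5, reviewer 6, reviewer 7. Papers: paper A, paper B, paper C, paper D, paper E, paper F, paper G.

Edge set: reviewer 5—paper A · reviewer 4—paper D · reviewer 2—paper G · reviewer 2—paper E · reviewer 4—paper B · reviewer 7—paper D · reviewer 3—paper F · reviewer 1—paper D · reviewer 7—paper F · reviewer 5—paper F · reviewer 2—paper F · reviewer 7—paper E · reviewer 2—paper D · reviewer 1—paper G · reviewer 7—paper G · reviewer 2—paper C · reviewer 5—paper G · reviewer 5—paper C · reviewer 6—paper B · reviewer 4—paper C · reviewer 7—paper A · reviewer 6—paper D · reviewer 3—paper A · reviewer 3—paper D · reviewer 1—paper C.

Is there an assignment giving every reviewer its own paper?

Yes

For example, pair reviewer 1→paper C, reviewer 2→paper E, reviewer 3→paper F, reviewer 4→paper B, reviewer 5→paper A, reviewer 6→paper D, reviewer 7→paper G.
All 7 reviewers are covered.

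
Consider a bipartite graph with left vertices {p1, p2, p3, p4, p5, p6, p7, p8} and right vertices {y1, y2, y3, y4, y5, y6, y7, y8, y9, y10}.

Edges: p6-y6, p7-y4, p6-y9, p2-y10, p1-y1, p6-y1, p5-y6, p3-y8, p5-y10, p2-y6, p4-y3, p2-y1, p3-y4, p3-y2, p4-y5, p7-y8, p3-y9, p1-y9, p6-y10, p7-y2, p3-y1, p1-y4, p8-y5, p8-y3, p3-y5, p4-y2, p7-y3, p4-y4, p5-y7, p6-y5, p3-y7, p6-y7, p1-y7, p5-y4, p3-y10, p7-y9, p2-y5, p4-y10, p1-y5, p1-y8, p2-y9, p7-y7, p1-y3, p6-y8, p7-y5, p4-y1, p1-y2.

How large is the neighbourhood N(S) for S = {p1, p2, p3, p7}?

The union of neighbours of {p1, p2, p3, p7} is {y1, y2, y3, y4, y5, y6, y7, y8, y9, y10}, which has 10 elements.
Since |N(S)| = 10 ≥ |S| = 4, Hall's condition holds for this subset.

10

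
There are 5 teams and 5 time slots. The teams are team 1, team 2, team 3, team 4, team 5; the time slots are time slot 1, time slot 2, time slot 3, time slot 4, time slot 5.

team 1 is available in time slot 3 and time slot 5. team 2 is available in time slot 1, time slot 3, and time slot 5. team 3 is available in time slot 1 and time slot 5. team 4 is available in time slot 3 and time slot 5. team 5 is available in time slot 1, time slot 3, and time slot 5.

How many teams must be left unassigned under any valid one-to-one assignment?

2

One maximum matching: team 1–time slot 3, team 2–time slot 1, team 3–time slot 5.
The set {team 1, team 2, team 3, team 4, team 5} has only 3 neighbours ({time slot 1, time slot 3, time slot 5}), so by Hall's theorem at most 3 of the 5 teams can be matched.
That matches 3 of the 5, leaving 2 unmatched; no matching can do better.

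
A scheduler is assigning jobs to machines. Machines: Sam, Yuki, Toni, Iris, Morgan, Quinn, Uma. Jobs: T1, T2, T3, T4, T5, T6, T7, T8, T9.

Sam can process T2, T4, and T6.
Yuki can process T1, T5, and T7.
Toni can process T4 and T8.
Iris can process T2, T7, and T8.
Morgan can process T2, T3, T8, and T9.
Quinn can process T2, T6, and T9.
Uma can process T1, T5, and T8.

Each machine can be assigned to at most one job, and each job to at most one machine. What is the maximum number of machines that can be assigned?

For example, pair Sam–T2, Yuki–T5, Toni–T4, Iris–T7, Morgan–T9, Quinn–T6, Uma–T8.
All 7 machines are matched, so no larger matching exists.

7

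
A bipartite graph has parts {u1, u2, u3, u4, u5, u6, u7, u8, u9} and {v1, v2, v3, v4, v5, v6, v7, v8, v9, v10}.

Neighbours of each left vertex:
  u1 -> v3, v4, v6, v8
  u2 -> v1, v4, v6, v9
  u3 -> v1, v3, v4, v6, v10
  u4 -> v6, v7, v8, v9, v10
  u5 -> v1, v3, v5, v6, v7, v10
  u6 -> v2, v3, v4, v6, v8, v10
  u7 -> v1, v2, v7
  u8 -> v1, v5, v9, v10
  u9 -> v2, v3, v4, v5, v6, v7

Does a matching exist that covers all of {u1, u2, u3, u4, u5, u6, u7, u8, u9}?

For example, pair u1-v8, u2-v4, u3-v6, u4-v9, u5-v5, u6-v10, u7-v2, u8-v1, u9-v3.
All 9 left vertices are covered.

Yes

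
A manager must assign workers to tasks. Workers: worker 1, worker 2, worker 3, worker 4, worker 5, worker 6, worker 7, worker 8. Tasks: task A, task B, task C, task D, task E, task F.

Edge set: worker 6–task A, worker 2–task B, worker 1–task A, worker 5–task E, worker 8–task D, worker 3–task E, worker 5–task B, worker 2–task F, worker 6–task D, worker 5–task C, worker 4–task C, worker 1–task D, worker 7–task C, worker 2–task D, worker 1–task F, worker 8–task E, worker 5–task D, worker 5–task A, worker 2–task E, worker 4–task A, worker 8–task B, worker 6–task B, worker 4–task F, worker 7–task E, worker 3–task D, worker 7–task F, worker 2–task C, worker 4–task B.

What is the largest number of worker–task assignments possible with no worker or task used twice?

6

For example, pair worker 1–task A, worker 2–task F, worker 3–task E, worker 4–task B, worker 5–task C, worker 6–task D.
The set {worker 1, worker 2, worker 3, worker 4, worker 5, worker 6, worker 7, worker 8} has only 6 neighbours ({task A, task B, task C, task D, task E, task F}), so by Hall's theorem at most 6 of the 8 workers can be matched.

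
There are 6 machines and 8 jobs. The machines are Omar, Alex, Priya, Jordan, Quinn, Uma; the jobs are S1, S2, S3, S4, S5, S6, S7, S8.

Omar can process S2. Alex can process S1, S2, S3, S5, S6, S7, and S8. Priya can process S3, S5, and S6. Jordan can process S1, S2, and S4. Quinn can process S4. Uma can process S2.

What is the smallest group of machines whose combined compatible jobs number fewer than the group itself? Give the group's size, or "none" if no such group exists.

Take S = {Omar, Uma}. Its neighbourhood is {S2}, so |N(S)| = 1 < |S| = 2.
No single vertex violates Hall's condition since each has at least one neighbour, so 2 is the minimum.

2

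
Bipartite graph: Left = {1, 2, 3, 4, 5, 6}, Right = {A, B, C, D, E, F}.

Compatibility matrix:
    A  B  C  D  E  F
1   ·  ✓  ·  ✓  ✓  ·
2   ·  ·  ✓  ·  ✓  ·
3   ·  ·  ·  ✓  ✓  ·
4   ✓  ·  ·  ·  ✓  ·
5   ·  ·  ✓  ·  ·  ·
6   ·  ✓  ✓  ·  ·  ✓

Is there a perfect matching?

A valid assignment of size 6: 1–B, 2–E, 3–D, 4–A, 5–C, 6–F.
All 6 left vertices are covered.

Yes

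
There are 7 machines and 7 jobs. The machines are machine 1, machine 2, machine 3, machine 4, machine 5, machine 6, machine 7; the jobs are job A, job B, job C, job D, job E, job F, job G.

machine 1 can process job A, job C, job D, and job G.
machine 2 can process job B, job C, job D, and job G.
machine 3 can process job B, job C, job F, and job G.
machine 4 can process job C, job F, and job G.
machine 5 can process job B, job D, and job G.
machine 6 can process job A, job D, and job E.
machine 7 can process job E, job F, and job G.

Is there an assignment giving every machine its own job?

For example, pair machine 1-job A, machine 2-job B, machine 3-job F, machine 4-job C, machine 5-job D, machine 6-job E, machine 7-job G.
All 7 machines are covered.

Yes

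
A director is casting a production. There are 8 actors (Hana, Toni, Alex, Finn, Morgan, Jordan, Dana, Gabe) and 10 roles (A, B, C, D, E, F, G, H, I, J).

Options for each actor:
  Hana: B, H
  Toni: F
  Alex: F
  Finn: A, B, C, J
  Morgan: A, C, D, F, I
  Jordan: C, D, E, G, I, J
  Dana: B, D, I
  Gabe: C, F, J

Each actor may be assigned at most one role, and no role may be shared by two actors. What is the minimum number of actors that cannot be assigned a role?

1

A valid assignment of size 7: Hana–H, Toni–F, Finn–B, Morgan–A, Jordan–G, Dana–D, Gabe–J.
The set {Toni, Alex} has only 1 neighbour ({F}), so by Hall's theorem at most 7 of the 8 actors can be matched.
That matches 7 of the 8, leaving 1 unmatched; no matching can do better.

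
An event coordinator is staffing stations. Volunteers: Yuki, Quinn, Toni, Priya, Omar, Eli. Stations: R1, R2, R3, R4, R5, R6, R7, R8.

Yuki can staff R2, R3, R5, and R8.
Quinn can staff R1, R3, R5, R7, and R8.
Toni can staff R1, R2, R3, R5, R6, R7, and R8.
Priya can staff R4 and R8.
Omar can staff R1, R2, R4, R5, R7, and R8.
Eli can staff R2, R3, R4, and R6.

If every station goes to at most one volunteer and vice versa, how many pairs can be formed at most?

6

A valid assignment of size 6: Yuki–R8, Quinn–R1, Toni–R6, Priya–R4, Omar–R2, Eli–R3.
All 6 volunteers are matched, so no larger matching exists.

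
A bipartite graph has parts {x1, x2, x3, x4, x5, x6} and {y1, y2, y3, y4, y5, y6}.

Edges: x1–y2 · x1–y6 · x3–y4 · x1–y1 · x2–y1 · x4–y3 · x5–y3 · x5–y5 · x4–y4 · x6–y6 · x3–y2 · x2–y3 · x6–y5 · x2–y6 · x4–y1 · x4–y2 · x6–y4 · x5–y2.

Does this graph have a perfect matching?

A valid assignment of size 6: x1-y1, x2-y6, x3-y2, x4-y3, x5-y5, x6-y4.
Every left vertex is matched, so this is a perfect matching.

Yes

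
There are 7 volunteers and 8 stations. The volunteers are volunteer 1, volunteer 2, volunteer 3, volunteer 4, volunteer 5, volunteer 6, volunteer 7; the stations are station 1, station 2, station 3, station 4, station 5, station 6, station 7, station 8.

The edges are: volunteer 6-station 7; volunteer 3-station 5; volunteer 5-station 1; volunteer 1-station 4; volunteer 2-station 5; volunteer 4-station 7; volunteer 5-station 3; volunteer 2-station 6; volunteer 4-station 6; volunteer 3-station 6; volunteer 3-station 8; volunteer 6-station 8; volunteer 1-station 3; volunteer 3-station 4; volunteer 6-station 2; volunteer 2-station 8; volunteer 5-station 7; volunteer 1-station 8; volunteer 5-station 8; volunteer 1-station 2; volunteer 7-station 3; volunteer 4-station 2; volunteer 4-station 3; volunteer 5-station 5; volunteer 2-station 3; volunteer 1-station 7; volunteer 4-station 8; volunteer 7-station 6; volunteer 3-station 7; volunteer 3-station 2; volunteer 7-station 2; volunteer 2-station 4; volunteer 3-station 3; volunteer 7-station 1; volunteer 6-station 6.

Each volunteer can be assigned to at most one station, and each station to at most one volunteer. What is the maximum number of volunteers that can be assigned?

7

A valid assignment of size 7: volunteer 1→station 4, volunteer 2→station 5, volunteer 3→station 3, volunteer 4→station 6, volunteer 5→station 7, volunteer 6→station 8, volunteer 7→station 2.
All 7 volunteers are matched, so no larger matching exists.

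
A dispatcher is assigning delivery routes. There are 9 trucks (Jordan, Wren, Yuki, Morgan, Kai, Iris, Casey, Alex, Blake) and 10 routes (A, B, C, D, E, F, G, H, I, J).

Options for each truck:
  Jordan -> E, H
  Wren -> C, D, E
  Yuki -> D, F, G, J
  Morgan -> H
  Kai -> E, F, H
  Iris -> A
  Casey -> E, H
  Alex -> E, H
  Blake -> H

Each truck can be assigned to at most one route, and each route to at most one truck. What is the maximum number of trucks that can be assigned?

A valid assignment of size 6: Jordan–E, Wren–C, Yuki–J, Morgan–H, Kai–F, Iris–A.
The set {Jordan, Morgan, Casey, Alex, Blake} has only 2 neighbours ({E, H}), so by Hall's theorem at most 6 of the 9 trucks can be matched.

6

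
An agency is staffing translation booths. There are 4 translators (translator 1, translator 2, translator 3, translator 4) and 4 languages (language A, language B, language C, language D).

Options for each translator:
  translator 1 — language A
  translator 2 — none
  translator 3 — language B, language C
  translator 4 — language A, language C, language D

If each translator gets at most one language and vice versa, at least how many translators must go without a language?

1

A valid assignment of size 3: translator 1–language A, translator 3–language B, translator 4–language D.
The set {translator 2} has only 0 neighbours (∅), so by Hall's theorem at most 3 of the 4 translators can be matched.
That matches 3 of the 4, leaving 1 unmatched; no matching can do better.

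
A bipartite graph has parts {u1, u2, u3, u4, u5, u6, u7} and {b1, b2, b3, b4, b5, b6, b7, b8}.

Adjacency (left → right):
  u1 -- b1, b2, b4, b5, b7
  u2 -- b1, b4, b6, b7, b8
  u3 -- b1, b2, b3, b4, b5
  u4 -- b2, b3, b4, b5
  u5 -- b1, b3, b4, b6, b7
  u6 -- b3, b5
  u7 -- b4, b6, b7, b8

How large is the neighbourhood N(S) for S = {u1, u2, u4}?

The union of neighbours of {u1, u2, u4} is {b1, b2, b3, b4, b5, b6, b7, b8}, which has 8 elements.
Since |N(S)| = 8 ≥ |S| = 3, Hall's condition holds for this subset.

8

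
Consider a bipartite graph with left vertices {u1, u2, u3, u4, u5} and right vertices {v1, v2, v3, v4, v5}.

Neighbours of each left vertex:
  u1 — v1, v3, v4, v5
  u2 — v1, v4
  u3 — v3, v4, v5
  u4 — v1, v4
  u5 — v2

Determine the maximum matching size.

5

One maximum matching: u1–v5, u2–v4, u3–v3, u4–v1, u5–v2.
This saturates every left vertex, so 5 is the maximum.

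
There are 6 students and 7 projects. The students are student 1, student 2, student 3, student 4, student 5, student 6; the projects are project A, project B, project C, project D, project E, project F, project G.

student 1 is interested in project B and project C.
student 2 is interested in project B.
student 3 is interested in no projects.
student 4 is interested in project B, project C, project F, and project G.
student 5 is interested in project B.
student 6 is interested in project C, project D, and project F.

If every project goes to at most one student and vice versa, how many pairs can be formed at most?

For example, pair student 1→project C, student 2→project B, student 4→project G, student 6→project F.
The set {student 2, student 3, student 5} has only 1 neighbour ({project B}), so by Hall's theorem at most 4 of the 6 students can be matched.

4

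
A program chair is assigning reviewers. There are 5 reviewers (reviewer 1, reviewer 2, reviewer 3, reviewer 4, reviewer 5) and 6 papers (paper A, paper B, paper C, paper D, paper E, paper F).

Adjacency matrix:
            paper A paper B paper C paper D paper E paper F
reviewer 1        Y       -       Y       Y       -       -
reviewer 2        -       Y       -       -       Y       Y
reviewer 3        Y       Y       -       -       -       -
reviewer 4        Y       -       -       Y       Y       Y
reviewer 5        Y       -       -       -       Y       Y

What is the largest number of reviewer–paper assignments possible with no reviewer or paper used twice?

One maximum matching: reviewer 1→paper C, reviewer 2→paper B, reviewer 3→paper A, reviewer 4→paper D, reviewer 5→paper E.
This saturates every reviewer, so 5 is the maximum.

5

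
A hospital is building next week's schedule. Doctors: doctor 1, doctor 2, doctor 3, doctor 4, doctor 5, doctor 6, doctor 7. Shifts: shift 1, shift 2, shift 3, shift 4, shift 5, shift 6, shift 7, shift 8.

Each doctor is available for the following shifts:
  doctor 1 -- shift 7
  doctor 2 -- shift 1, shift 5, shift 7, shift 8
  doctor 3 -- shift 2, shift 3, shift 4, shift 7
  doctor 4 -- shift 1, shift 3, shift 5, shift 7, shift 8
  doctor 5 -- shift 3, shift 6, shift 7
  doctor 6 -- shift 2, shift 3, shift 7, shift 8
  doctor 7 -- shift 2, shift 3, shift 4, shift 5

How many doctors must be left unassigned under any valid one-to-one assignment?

0

For example, pair doctor 1–shift 7, doctor 2–shift 8, doctor 3–shift 4, doctor 4–shift 1, doctor 5–shift 6, doctor 6–shift 3, doctor 7–shift 5.
All 7 doctors are matched, so no larger matching exists.
That matches 7 of the 7, leaving 0 unmatched; no matching can do better.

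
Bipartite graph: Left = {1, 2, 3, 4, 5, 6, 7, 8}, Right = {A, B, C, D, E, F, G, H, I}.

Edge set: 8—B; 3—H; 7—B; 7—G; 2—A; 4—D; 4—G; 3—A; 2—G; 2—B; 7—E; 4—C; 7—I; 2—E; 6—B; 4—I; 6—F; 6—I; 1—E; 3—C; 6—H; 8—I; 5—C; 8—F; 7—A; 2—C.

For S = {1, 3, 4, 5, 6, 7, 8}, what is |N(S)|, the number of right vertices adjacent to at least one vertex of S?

9

The union of neighbours of {1, 3, 4, 5, 6, 7, 8} is {A, B, C, D, E, F, G, H, I}, which has 9 elements.
Since |N(S)| = 9 ≥ |S| = 7, Hall's condition holds for this subset.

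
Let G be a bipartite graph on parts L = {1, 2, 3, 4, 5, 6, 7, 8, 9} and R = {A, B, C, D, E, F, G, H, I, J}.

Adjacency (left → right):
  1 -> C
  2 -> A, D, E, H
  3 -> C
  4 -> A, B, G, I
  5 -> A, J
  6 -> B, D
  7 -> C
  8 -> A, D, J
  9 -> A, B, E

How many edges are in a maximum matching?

For example, pair 1–C, 2–E, 4–I, 5–A, 6–D, 8–J, 9–B.
The set {1, 3, 7} has only 1 neighbour ({C}), so by Hall's theorem at most 7 of the 9 left vertices can be matched.

7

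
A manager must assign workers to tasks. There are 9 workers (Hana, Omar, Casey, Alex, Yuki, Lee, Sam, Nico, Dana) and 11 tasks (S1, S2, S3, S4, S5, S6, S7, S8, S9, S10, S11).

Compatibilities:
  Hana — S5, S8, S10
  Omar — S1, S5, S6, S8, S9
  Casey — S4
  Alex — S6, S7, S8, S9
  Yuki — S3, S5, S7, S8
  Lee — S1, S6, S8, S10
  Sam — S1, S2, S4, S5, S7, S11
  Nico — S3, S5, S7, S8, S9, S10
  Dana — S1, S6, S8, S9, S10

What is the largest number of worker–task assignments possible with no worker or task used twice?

A valid assignment of size 9: Hana-S8, Omar-S1, Casey-S4, Alex-S9, Yuki-S7, Lee-S10, Sam-S2, Nico-S3, Dana-S6.
This saturates every worker, so 9 is the maximum.

9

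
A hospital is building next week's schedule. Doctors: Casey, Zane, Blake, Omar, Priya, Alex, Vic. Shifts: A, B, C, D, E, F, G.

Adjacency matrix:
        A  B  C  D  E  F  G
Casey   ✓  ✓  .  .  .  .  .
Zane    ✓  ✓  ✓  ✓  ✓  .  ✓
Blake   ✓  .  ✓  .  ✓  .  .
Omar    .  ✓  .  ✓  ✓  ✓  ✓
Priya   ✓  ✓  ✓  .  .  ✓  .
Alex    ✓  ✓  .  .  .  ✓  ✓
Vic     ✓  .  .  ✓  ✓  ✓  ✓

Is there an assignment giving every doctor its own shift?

A valid assignment of size 7: Casey→B, Zane→A, Blake→E, Omar→D, Priya→C, Alex→F, Vic→G.
All 7 doctors are covered.

Yes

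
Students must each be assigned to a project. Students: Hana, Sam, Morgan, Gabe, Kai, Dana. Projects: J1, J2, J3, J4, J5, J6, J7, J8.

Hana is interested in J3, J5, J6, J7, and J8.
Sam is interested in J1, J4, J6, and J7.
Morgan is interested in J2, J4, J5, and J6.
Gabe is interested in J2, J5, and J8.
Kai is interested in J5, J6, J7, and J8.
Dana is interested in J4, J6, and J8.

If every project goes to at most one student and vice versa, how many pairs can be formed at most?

One maximum matching: Hana-J3, Sam-J1, Morgan-J5, Gabe-J8, Kai-J7, Dana-J6.
This saturates every student, so 6 is the maximum.

6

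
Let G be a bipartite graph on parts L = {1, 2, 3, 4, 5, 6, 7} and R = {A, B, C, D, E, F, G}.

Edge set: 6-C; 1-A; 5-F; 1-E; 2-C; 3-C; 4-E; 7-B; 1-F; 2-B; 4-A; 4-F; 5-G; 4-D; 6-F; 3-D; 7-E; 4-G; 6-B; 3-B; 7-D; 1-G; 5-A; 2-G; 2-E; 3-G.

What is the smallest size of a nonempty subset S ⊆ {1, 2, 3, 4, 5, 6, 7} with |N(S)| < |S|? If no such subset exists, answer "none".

A matching saturating every left vertex exists, for instance 1→E, 2→C, 3→D, 4→A, 5→G, 6→F, 7→B.
By Hall's marriage theorem, this means |N(S)| ≥ |S| for every subset S, so no violating subset exists.

none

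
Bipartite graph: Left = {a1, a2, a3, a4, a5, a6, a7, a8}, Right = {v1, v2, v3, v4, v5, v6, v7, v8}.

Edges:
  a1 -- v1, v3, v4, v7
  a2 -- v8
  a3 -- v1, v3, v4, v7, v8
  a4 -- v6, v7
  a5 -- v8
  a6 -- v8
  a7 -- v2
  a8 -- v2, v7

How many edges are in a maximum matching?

For example, pair a1→v1, a2→v8, a3→v3, a4→v6, a7→v2, a8→v7.
The set {a2, a5, a6} has only 1 neighbour ({v8}), so by Hall's theorem at most 6 of the 8 left vertices can be matched.

6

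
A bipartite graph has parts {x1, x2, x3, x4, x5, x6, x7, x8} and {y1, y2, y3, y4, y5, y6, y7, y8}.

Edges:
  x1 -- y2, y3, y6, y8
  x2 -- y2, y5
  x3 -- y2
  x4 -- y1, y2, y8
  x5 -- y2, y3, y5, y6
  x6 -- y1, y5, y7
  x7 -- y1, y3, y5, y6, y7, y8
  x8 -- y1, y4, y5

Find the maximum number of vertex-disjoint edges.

A valid assignment of size 8: x1→y8, x2→y5, x3→y2, x4→y1, x5→y3, x6→y7, x7→y6, x8→y4.
This saturates every left vertex, so 8 is the maximum.

8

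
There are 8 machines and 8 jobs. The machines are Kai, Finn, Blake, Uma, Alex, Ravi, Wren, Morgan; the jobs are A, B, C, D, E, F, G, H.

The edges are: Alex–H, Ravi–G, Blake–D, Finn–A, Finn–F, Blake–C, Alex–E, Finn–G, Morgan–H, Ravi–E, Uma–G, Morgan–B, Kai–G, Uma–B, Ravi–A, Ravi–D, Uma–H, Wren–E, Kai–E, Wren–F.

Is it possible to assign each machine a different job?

A valid assignment of size 8: Kai→E, Finn→A, Blake→C, Uma→G, Alex→H, Ravi→D, Wren→F, Morgan→B.
Every machine is matched, so this is a perfect matching.

Yes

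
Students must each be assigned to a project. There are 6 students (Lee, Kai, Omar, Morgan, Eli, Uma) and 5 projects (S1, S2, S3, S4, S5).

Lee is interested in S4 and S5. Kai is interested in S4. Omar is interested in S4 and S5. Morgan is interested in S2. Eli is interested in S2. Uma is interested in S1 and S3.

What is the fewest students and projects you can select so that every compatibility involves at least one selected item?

{Uma, S2, S4, S5} is a vertex cover of size 4: every edge has an endpoint in this set.
No smaller cover exists because Lee–S5, Kai–S4, Morgan–S2, Uma–S3 is a matching of size 4, and a cover must include an endpoint of each of these disjoint edges (König's theorem).

4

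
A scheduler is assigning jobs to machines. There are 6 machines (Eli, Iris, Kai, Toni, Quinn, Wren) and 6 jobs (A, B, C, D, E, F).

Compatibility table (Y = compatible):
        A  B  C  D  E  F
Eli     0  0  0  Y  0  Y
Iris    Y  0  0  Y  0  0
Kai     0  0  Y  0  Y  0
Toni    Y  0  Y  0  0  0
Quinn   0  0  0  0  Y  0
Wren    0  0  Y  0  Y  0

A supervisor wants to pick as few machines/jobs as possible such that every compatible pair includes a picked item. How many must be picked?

5

{Eli, Iris, Toni, C, E} is a vertex cover of size 5: every edge has an endpoint in this set.
No smaller cover exists because Eli–F, Iris–D, Kai–C, Toni–A, Quinn–E is a matching of size 5, and a cover must include an endpoint of each of these disjoint edges (König's theorem).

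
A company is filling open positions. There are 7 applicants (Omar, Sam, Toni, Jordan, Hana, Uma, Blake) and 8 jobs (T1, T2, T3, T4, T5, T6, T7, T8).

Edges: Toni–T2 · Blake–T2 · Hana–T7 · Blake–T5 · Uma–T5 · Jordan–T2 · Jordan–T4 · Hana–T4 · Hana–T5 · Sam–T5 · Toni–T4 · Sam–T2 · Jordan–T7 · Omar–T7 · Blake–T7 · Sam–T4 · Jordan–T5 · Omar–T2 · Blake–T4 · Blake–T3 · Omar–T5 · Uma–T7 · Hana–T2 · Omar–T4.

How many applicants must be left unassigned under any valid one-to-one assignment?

2

A valid assignment of size 5: Omar→T5, Sam→T2, Toni→T4, Jordan→T7, Blake→T3.
The set {Omar, Sam, Toni, Jordan, Hana, Uma} has only 4 neighbours ({T2, T4, T5, T7}), so by Hall's theorem at most 5 of the 7 applicants can be matched.
That matches 5 of the 7, leaving 2 unmatched; no matching can do better.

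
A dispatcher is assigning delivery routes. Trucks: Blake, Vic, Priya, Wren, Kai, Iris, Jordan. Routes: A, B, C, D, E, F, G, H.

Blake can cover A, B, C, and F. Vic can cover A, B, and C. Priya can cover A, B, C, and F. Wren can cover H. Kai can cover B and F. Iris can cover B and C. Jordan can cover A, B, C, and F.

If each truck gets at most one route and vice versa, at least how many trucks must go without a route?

For example, pair Blake→C, Vic→A, Priya→F, Wren→H, Kai→B.
The set {Blake, Vic, Priya, Kai, Iris, Jordan} has only 4 neighbours ({A, B, C, F}), so by Hall's theorem at most 5 of the 7 trucks can be matched.
That matches 5 of the 7, leaving 2 unmatched; no matching can do better.

2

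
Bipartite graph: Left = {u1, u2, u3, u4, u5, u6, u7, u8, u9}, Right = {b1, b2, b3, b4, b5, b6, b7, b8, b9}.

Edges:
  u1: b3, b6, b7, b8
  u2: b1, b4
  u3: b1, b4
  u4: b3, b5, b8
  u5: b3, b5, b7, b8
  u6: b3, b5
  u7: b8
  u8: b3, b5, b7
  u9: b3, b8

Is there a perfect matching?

The set {u4, u5, u6, u7, u8, u9} has only 4 neighbours ({b3, b5, b7, b8}), so by Hall's theorem at most 7 of the 9 left vertices can be matched.
Hence no matching covers every left vertex.

No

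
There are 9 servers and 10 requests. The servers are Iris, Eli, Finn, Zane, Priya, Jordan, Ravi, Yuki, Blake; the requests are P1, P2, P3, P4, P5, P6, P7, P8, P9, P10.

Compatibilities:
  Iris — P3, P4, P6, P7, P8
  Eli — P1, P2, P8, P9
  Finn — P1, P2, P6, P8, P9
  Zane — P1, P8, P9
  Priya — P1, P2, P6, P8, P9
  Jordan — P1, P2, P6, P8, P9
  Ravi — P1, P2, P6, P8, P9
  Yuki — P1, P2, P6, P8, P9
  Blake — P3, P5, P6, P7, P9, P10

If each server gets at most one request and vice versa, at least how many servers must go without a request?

2

A valid assignment of size 7: Iris–P7, Eli–P9, Finn–P6, Zane–P8, Priya–P2, Jordan–P1, Blake–P3.
The set {Eli, Finn, Zane, Priya, Jordan, Ravi, Yuki} has only 5 neighbours ({P1, P2, P6, P8, P9}), so by Hall's theorem at most 7 of the 9 servers can be matched.
That matches 7 of the 9, leaving 2 unmatched; no matching can do better.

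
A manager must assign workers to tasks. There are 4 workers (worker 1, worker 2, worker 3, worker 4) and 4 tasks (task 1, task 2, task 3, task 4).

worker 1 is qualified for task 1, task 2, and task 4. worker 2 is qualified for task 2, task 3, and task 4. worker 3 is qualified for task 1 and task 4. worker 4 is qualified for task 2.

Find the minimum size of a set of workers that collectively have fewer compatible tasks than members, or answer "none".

A matching saturating every worker exists, for instance worker 1→task 1, worker 2→task 3, worker 3→task 4, worker 4→task 2.
By Hall's marriage theorem, this means |N(S)| ≥ |S| for every subset S, so no violating subset exists.

none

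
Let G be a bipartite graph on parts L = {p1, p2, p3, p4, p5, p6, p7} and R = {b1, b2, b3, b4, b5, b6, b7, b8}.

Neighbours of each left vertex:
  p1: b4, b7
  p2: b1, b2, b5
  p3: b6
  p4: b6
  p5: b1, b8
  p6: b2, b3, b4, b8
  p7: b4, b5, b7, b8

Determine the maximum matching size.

6

For example, pair p1–b7, p2–b2, p3–b6, p5–b8, p6–b3, p7–b5.
The set {p3, p4} has only 1 neighbour ({b6}), so by Hall's theorem at most 6 of the 7 left vertices can be matched.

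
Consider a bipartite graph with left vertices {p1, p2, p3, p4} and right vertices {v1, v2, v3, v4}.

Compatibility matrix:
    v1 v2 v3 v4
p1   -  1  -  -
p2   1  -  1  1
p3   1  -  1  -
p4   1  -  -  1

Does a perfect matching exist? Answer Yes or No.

One maximum matching: p1-v2, p2-v4, p3-v3, p4-v1.
Every left vertex is matched, so this is a perfect matching.

Yes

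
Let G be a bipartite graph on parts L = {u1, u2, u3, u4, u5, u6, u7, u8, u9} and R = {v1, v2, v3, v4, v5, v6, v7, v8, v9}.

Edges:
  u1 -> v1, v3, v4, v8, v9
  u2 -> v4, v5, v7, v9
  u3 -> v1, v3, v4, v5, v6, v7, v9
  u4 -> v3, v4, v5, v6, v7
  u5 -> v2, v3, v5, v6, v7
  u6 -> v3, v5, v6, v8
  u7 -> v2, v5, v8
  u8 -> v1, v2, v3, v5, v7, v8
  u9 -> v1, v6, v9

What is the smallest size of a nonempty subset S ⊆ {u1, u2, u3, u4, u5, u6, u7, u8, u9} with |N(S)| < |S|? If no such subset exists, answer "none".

none

A matching saturating every left vertex exists, for instance u1→v9, u2→v7, u3→v1, u4→v4, u5→v2, u6→v8, u7→v5, u8→v3, u9→v6.
By Hall's marriage theorem, this means |N(S)| ≥ |S| for every subset S, so no violating subset exists.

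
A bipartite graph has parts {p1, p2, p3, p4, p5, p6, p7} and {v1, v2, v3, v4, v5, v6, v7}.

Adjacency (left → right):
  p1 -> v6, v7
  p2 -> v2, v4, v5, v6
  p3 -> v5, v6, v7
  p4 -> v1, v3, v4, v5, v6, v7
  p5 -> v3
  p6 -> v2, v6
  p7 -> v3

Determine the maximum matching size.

6

One maximum matching: p1–v7, p2–v6, p3–v5, p4–v1, p5–v3, p6–v2.
The set {p5, p7} has only 1 neighbour ({v3}), so by Hall's theorem at most 6 of the 7 left vertices can be matched.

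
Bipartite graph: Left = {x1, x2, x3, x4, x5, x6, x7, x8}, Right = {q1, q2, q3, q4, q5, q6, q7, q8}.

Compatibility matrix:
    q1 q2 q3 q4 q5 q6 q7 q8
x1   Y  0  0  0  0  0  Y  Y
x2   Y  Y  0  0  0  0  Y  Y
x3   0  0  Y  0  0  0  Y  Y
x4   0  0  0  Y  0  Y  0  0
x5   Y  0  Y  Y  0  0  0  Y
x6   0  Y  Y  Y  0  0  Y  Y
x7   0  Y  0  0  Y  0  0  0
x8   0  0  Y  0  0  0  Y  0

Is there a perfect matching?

Yes

One maximum matching: x1→q1, x2→q2, x3→q3, x4→q6, x5→q8, x6→q4, x7→q5, x8→q7.
Every left vertex is matched, so this is a perfect matching.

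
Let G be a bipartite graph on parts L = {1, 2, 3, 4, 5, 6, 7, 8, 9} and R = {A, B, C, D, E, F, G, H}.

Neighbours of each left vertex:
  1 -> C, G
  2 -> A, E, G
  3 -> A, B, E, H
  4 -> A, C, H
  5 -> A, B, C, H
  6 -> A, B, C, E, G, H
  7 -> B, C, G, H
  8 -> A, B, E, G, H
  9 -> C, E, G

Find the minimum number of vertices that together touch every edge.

6

A maximum matching has 6 edges (e.g. 1–C, 2–E, 3–B, 4–A, 5–H, 6–G).
By König's theorem the minimum vertex cover has the same size. One such cover is {A, B, C, E, G, H}.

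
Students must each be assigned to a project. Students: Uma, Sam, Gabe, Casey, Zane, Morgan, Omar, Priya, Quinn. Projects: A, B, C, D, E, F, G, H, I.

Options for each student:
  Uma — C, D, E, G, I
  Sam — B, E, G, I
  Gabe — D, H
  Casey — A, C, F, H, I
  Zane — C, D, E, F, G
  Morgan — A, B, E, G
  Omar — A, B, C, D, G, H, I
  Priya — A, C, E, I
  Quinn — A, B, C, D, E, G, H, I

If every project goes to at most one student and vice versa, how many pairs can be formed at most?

One maximum matching: Uma→D, Sam→E, Gabe→H, Casey→F, Zane→C, Morgan→B, Omar→A, Priya→I, Quinn→G.
This saturates every student, so 9 is the maximum.

9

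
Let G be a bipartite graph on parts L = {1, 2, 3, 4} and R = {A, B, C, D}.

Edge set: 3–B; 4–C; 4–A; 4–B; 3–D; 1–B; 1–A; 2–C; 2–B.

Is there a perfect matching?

A valid assignment of size 4: 1–A, 2–C, 3–D, 4–B.
All 4 left vertices are covered.

Yes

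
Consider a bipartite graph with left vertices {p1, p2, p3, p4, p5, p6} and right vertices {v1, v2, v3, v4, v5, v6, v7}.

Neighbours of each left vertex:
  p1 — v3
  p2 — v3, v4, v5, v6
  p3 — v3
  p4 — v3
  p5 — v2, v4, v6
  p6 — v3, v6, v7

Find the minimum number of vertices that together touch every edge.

{p2, p5, p6, v3} is a vertex cover of size 4: every edge has an endpoint in this set.
No smaller cover exists because p1–v3, p2–v4, p5–v2, p6–v6 is a matching of size 4, and a cover must include an endpoint of each of these disjoint edges (König's theorem).

4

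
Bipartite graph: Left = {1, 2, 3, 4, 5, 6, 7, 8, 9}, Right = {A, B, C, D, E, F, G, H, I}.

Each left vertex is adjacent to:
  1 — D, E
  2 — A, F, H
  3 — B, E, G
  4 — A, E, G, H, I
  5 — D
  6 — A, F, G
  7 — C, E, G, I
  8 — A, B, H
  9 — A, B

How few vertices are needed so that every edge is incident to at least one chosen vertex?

A maximum matching has 9 edges (e.g. 1–E, 2–F, 3–G, 4–I, 5–D, 6–A, 7–C, 8–H, 9–B).
By König's theorem the minimum vertex cover has the same size. One such cover is {1, 2, 3, 4, 5, 6, 7, 8, 9}.

9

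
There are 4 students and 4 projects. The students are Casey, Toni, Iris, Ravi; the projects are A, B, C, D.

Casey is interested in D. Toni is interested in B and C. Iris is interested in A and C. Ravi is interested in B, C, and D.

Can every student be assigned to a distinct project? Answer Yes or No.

A valid assignment of size 4: Casey–D, Toni–C, Iris–A, Ravi–B.
All 4 students are covered.

Yes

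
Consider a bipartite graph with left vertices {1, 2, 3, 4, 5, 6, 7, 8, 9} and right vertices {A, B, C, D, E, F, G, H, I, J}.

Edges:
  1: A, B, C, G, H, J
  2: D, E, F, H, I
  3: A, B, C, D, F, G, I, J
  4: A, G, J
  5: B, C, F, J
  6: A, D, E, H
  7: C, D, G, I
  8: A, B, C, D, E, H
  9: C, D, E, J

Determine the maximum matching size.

9

One maximum matching: 1→J, 2→H, 3→A, 4→G, 5→F, 6→D, 7→C, 8→B, 9→E.
All 9 left vertices are matched, so no larger matching exists.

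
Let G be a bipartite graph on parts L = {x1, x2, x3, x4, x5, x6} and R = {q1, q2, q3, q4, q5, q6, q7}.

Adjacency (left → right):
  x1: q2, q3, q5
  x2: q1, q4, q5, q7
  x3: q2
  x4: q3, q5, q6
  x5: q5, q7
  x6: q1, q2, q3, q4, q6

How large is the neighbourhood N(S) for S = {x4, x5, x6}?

7

The union of neighbours of {x4, x5, x6} is {q1, q2, q3, q4, q5, q6, q7}, which has 7 elements.
Since |N(S)| = 7 ≥ |S| = 3, Hall's condition holds for this subset.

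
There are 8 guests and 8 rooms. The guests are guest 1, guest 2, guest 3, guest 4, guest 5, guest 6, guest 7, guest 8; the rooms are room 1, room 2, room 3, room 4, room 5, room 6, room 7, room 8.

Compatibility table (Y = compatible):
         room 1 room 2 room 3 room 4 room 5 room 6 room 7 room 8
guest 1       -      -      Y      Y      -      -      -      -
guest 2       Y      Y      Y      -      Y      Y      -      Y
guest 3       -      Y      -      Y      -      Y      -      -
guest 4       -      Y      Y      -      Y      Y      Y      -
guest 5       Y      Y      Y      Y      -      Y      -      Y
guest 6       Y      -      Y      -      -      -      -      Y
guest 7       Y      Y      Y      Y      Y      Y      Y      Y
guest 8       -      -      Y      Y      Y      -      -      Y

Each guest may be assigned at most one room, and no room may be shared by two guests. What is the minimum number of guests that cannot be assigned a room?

A valid assignment of size 8: guest 1-room 4, guest 2-room 2, guest 3-room 6, guest 4-room 7, guest 5-room 8, guest 6-room 1, guest 7-room 5, guest 8-room 3.
All 8 guests are matched, so no larger matching exists.
That matches 8 of the 8, leaving 0 unmatched; no matching can do better.

0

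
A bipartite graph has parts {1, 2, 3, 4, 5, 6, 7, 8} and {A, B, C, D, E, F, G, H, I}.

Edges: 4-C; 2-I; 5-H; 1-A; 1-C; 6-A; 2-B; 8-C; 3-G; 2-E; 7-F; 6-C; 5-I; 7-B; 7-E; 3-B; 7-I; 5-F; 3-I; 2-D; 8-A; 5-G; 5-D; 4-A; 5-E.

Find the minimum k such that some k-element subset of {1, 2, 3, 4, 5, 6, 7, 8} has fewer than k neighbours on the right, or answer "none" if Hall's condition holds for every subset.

Take S = {1, 4, 6}. Its neighbourhood is {A, C}, so |N(S)| = 2 < |S| = 3.
Every subset of size less than 3 has at least as many neighbours as members, so 3 is the minimum.

3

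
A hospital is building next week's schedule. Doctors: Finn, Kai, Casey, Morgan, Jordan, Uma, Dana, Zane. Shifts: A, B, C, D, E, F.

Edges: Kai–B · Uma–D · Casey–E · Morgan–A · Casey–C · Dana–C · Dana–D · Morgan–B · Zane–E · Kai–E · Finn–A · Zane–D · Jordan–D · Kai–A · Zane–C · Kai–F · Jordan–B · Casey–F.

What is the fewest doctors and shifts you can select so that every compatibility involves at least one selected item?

6

{A, B, C, D, E, F} is a vertex cover of size 6: every edge has an endpoint in this set.
No smaller cover exists because Finn–A, Kai–F, Casey–E, Morgan–B, Jordan–D, Dana–C is a matching of size 6, and a cover must include an endpoint of each of these disjoint edges (König's theorem).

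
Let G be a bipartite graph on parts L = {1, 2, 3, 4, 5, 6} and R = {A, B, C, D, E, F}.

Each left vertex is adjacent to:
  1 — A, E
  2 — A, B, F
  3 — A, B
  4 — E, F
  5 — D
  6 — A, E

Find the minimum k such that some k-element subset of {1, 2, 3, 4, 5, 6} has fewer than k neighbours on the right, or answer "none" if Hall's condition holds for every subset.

5

Take S = {1, 2, 3, 4, 6}. Its neighbourhood is {A, B, E, F}, so |N(S)| = 4 < |S| = 5.
Every subset of size less than 5 has at least as many neighbours as members, so 5 is the minimum.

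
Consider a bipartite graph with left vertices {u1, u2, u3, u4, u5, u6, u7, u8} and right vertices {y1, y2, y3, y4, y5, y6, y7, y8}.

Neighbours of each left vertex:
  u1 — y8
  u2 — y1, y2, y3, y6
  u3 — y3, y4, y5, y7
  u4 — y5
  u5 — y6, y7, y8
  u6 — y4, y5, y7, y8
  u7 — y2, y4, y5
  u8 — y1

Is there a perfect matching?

One maximum matching: u1→y8, u2→y3, u3→y4, u4→y5, u5→y6, u6→y7, u7→y2, u8→y1.
All 8 left vertices are covered.

Yes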